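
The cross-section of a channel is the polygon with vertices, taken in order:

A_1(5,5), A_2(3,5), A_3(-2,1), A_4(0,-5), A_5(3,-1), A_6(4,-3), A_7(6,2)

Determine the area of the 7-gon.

Σ = (10) + (13) + (10) + (15) + (-5) + (26) + (20) = 89
Area = |Σ|/2 = 44.5.

44.5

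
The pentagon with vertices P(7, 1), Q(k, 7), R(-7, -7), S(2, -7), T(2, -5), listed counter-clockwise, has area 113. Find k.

The doubled signed area Σ (x_i y_{i+1} − x_{i+1} y_i) is linear in k.
With k=0 it equals 202; the coefficient of k is -8 (from the two edges through Q).
So -8·k + 202 = 2·113 = 226 ⇒ k = -3.

-3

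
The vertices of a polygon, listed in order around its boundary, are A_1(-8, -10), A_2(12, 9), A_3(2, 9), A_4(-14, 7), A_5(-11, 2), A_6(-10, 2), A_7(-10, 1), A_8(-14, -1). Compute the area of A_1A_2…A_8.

Apply the shoelace (surveyor's) formula: 2A = Σ (x_i·y_{i+1} − x_{i+1}·y_i), indices taken mod 8.
Σ = (48) + (90) + (140) + (49) + (-2) + (10) + (24) + (132) = 491
Area = |Σ|/2 = 245.5.

245.5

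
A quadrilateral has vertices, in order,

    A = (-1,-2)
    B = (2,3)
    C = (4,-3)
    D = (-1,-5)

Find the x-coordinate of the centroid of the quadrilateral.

170/129

Apply the shoelace (surveyor's) formula. First the cross-terms c_i = x_i·y_{i+1} − x_{i+1}·y_i:
  1, -18, -23, -3  ⇒  2A = -43, A = -21.5.
Then Σ (x_i + x_{i+1})·c_i = -170, so x̄ = -170 / (6·(-21.5)) = 170/129.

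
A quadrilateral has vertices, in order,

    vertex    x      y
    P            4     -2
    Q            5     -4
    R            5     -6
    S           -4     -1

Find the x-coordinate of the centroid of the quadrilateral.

61/33

Apply the surveyor's formula. First the cross-terms c_i = x_i·y_{i+1} − x_{i+1}·y_i:
  -6, -10, -29, 12  ⇒  2A = -33, A = -16.5.
Then Σ (x_i + x_{i+1})·c_i = -183, so x̄ = -183 / (6·(-16.5)) = 61/33.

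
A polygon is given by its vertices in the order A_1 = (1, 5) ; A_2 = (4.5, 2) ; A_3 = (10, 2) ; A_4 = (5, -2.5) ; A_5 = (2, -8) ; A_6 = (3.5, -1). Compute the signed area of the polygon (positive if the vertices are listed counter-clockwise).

Apply Gauss's area formula: 2A = Σ (x_i·y_{i+1} − x_{i+1}·y_i), indices taken mod 6.
Σ = (-20.5) + (-11) + (-35) + (-35) + (26) + (18.5) = -57
Signed area = Σ/2 = -28.5 (negative ⇒ clockwise traversal).

-28.5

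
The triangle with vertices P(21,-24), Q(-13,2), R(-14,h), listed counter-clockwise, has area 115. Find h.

Write out the shoelace sum; only the two edges meeting at R involve h:
2·Area = [((-13)·h − (-14)·2) + ((-14)·(-24) − 21·h)] + -270
       = -34·h + 94 = 230
⇒ h = -4.

-4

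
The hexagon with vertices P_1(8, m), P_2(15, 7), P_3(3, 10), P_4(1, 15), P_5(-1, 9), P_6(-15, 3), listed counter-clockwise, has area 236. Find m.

The doubled signed area Σ (x_i y_{i+1} − x_{i+1} y_i) is linear in m.
With m=0 it equals 352; the coefficient of m is -30 (from the two edges through P_1).
So -30·m + 352 = 2·236 = 472 ⇒ m = -4.

-4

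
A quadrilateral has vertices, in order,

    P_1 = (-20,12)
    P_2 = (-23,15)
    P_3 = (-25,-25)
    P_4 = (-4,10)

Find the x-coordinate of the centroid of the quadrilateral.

Apply the surveyor's formula. First the cross-terms c_i = x_i·y_{i+1} − x_{i+1}·y_i:
  -24, 950, -350, 152  ⇒  2A = 728, A = 364.
Then Σ (x_i + x_{i+1})·c_i = -38066, so x̄ = -38066 / (6·364) = -2719/156.

-2719/156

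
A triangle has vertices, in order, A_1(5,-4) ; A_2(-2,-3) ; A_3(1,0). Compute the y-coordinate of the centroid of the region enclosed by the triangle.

Apply Gauss's area formula. First the cross-terms c_i = x_i·y_{i+1} − x_{i+1}·y_i:
  -23, 3, -4  ⇒  2A = -24, A = -12.
Then Σ (y_i + y_{i+1})·c_i = 168, so ȳ = 168 / (6·(-12)) = -7/3.

-7/3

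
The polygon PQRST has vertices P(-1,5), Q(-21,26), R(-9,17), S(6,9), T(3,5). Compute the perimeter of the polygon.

|PQ| = √((-20)² + (21)²) = √841 = 29
|QR| = √((12)² + (-9)²) = √225 = 15
|RS| = √((15)² + (-8)²) = √289 = 17
|ST| = √((-3)² + (-4)²) = √25 = 5
|TP| = √((-4)² + (0)²) = √16 = 4
Perimeter = 29 + 15 + 17 + 5 + 4 = 70.

70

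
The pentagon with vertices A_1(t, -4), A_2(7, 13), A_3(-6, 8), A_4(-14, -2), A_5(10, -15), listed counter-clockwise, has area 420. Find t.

13

The doubled signed area Σ (x_i y_{i+1} − x_{i+1} y_i) is linear in t.
With t=0 it equals 476; the coefficient of t is 28 (from the two edges through A_1).
So 28·t + 476 = 2·420 = 840 ⇒ t = 13.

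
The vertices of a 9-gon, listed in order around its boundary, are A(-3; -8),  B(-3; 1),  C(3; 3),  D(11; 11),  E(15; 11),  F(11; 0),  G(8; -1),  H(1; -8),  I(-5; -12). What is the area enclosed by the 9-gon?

163

Apply Gauss's area formula: 2A = Σ (x_i·y_{i+1} − x_{i+1}·y_i), indices taken mod 9.
Σ = (-27) + (-12) + (0) + (-44) + (-121) + (-11) + (-63) + (-52) + (4) = -326
Area = |Σ|/2 = 163.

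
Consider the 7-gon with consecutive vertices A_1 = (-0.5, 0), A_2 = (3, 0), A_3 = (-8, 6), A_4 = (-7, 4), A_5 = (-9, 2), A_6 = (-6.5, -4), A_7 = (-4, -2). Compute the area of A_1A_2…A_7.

Apply the shoelace (surveyor's) formula: 2A = Σ (x_i·y_{i+1} − x_{i+1}·y_i), indices taken mod 7.
A_1→A_2: (-0.5)(0) − (3)(0) = 0
A_2→A_3: (3)(6) − (-8)(0) = 18
A_3→A_4: (-8)(4) − (-7)(6) = 10
A_4→A_5: (-7)(2) − (-9)(4) = 22
A_5→A_6: (-9)(-4) − (-6.5)(2) = 49
A_6→A_7: (-6.5)(-2) − (-4)(-4) = -3
A_7→A_1: (-4)(0) − (-0.5)(-2) = -1
Σ = 95
Area = |Σ|/2 = 47.5.

47.5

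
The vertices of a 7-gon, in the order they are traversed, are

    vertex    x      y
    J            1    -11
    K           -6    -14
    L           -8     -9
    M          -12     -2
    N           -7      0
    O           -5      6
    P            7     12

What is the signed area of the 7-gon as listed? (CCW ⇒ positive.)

-238.5

Apply Gauss's area formula: 2A = Σ (x_i·y_{i+1} − x_{i+1}·y_i), indices taken mod 7.
Σ = (-80) + (-58) + (-92) + (-14) + (-42) + (-102) + (-89) = -477
Signed area = Σ/2 = -238.5 (negative ⇒ clockwise traversal).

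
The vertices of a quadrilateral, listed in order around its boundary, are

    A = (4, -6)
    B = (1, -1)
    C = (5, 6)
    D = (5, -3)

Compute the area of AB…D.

Apply the surveyor's formula: 2A = Σ (x_i·y_{i+1} − x_{i+1}·y_i), indices taken mod 4.
Σ = (2) + (11) + (-45) + (-18) = -50
Area = |Σ|/2 = 25.

25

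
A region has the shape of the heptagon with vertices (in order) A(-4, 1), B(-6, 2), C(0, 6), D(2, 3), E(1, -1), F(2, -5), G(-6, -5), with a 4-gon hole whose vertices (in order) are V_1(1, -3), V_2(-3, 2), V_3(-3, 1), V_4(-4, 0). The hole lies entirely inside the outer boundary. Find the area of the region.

Outer boundary:
Apply the shoelace (surveyor's) formula: 2A = Σ (x_i·y_{i+1} − x_{i+1}·y_i), indices taken mod 7.
Σ = (-2) + (-36) + (-12) + (-5) + (-3) + (-40) + (-26) = -124
Area = |Σ|/2 = 62.
Hole:
Apply the surveyor's formula: 2A = Σ (x_i·y_{i+1} − x_{i+1}·y_i), indices taken mod 4.
Σ = (-7) + (3) + (4) + (12) = 12
Area = |Σ|/2 = 6.
Net area = 62 − 6 = 56.

56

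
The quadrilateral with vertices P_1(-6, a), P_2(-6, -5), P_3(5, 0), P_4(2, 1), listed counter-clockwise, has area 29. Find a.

The doubled signed area Σ (x_i y_{i+1} − x_{i+1} y_i) is linear in a.
With a=0 it equals 66; the coefficient of a is 8 (from the two edges through P_1).
So 8·a + 66 = 2·29 = 58 ⇒ a = -1.

-1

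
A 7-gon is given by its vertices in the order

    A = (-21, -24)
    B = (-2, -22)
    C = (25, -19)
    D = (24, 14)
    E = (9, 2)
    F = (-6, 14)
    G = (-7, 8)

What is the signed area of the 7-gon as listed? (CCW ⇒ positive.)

Apply the shoelace formula: 2A = Σ (x_i·y_{i+1} − x_{i+1}·y_i), indices taken mod 7.
A→B: (-21)(-22) − (-2)(-24) = 414
B→C: (-2)(-19) − (25)(-22) = 588
C→D: (25)(14) − (24)(-19) = 806
D→E: (24)(2) − (9)(14) = -78
E→F: (9)(14) − (-6)(2) = 138
F→G: (-6)(8) − (-7)(14) = 50
G→A: (-7)(-24) − (-21)(8) = 336
Σ = 2254
Signed area = Σ/2 = 1127 (positive ⇒ counter-clockwise traversal).

1127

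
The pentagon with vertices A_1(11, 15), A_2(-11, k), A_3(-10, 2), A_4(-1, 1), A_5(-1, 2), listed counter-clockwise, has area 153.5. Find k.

The doubled signed area Σ (x_i y_{i+1} − x_{i+1} y_i) is linear in k.
With k=0 it equals 97; the coefficient of k is 21 (from the two edges through A_2).
So 21·k + 97 = 2·153.5 = 307 ⇒ k = 10.

10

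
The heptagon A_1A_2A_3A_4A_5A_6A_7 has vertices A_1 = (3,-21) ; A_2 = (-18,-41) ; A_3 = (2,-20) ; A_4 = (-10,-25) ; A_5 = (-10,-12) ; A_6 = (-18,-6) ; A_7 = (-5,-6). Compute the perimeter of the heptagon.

|A_1A_2| = √((-21)² + (-20)²) = √841 = 29
|A_2A_3| = √((20)² + (21)²) = √841 = 29
|A_3A_4| = √((-12)² + (-5)²) = √169 = 13
|A_4A_5| = √((0)² + (13)²) = √169 = 13
|A_5A_6| = √((-8)² + (6)²) = √100 = 10
|A_6A_7| = √((13)² + (0)²) = √169 = 13
|A_7A_1| = √((8)² + (-15)²) = √289 = 17
Perimeter = 29 + 29 + 13 + 13 + 10 + 13 + 17 = 124.

124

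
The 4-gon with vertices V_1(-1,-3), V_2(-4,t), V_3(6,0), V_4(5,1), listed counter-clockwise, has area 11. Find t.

Write out the shoelace sum; only the two edges meeting at V_2 involve t:
2·Area = [((-1)·t − (-4)·(-3)) + ((-4)·0 − 6·t)] + -8
       = -7·t + -20 = 22
⇒ t = -6.

-6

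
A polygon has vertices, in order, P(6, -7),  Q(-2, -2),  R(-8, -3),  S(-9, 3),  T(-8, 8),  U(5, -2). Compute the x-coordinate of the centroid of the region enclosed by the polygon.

-107/39

Apply the shoelace (surveyor's) formula. First the cross-terms c_i = x_i·y_{i+1} − x_{i+1}·y_i:
  -26, -10, -51, -48, -24, -23  ⇒  2A = -182, A = -91.
Then Σ (x_i + x_{i+1})·c_i = 1498, so x̄ = 1498 / (6·(-91)) = -107/39.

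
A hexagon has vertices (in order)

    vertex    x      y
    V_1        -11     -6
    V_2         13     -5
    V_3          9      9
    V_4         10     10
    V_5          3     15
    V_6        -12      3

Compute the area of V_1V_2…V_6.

Apply the surveyor's formula: 2A = Σ (x_i·y_{i+1} − x_{i+1}·y_i), indices taken mod 6.
Σ = (133) + (162) + (0) + (120) + (189) + (105) = 709
Area = |Σ|/2 = 354.5.

354.5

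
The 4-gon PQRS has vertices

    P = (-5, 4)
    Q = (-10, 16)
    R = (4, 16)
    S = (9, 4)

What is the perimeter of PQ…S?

54

|PQ| = √((-5)² + (12)²) = √169 = 13
|QR| = √((14)² + (0)²) = √196 = 14
|RS| = √((5)² + (-12)²) = √169 = 13
|SP| = √((-14)² + (0)²) = √196 = 14
Perimeter = 13 + 14 + 13 + 14 = 54.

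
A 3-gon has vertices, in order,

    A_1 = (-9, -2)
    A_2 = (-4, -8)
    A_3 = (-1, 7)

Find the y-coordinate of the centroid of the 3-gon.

-1

Apply the shoelace (surveyor's) formula. First the cross-terms c_i = x_i·y_{i+1} − x_{i+1}·y_i:
  64, -36, 65  ⇒  2A = 93, A = 46.5.
Then Σ (y_i + y_{i+1})·c_i = -279, so ȳ = -279 / (6·46.5) = -1.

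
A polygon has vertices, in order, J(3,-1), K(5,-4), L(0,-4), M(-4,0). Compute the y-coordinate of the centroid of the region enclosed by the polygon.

Apply Gauss's area formula. First the cross-terms c_i = x_i·y_{i+1} − x_{i+1}·y_i:
  -7, -20, -16, 4  ⇒  2A = -39, A = -19.5.
Then Σ (y_i + y_{i+1})·c_i = 255, so ȳ = 255 / (6·(-19.5)) = -85/39.

-85/39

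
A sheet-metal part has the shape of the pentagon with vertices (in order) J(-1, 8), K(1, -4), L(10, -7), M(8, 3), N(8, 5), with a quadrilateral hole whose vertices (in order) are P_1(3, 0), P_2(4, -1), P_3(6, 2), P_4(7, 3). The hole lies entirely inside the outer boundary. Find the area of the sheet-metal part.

97

Outer boundary:
Σ = (-4) + (33) + (86) + (16) + (69) = 200
Area = |Σ|/2 = 100.
Hole:
Σ = (-3) + (14) + (4) + (-9) = 6
Area = |Σ|/2 = 3.
Net area = 100 − 3 = 97.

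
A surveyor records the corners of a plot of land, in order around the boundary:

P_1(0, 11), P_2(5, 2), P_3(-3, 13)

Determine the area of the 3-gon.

8.5

Apply the shoelace formula: 2A = Σ (x_i·y_{i+1} − x_{i+1}·y_i), indices taken mod 3.
Cross-terms: -55, 71, -33  ⇒  Σ = -17
Area = |Σ|/2 = 8.5.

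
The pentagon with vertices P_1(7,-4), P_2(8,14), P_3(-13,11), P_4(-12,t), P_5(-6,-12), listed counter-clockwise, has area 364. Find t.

The doubled signed area Σ (x_i y_{i+1} − x_{i+1} y_i) is linear in t.
With t=0 it equals 784; the coefficient of t is -7 (from the two edges through P_4).
So -7·t + 784 = 2·364 = 728 ⇒ t = 8.

8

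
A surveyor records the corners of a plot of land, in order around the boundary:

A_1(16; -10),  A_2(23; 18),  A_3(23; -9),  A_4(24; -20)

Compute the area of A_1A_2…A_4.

133.5

A_1→A_2: (16)(18) − (23)(-10) = 518
A_2→A_3: (23)(-9) − (23)(18) = -621
A_3→A_4: (23)(-20) − (24)(-9) = -244
A_4→A_1: (24)(-10) − (16)(-20) = 80
Σ = -267
Area = |Σ|/2 = 133.5.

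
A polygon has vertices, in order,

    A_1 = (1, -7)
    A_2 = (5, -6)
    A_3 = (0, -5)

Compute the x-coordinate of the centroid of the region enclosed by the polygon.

Apply Gauss's area formula. First the cross-terms c_i = x_i·y_{i+1} − x_{i+1}·y_i:
  29, -25, 5  ⇒  2A = 9, A = 4.5.
Then Σ (x_i + x_{i+1})·c_i = 54, so x̄ = 54 / (6·4.5) = 2.

2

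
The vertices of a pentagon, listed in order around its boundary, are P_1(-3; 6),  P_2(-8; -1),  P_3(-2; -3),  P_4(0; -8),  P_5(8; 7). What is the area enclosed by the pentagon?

Apply the surveyor's formula: 2A = Σ (x_i·y_{i+1} − x_{i+1}·y_i), indices taken mod 5.
Σ = (51) + (22) + (16) + (64) + (69) = 222
Area = |Σ|/2 = 111.

111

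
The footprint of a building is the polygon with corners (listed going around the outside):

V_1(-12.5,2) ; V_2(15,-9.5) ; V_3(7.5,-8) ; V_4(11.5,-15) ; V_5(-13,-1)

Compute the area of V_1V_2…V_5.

112.75

Apply the surveyor's formula: 2A = Σ (x_i·y_{i+1} − x_{i+1}·y_i), indices taken mod 5.
Σ = (88.75) + (-48.75) + (-20.5) + (-206.5) + (-38.5) = -225.5
Area = |Σ|/2 = 112.75.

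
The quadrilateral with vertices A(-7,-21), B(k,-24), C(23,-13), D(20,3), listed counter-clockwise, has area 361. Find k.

The doubled signed area Σ (x_i y_{i+1} − x_{i+1} y_i) is linear in k.
With k=0 it equals 650; the coefficient of k is 8 (from the two edges through B).
So 8·k + 650 = 2·361 = 722 ⇒ k = 9.

9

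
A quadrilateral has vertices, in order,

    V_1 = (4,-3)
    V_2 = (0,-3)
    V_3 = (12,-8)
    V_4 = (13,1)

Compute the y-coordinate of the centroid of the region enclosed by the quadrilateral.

Apply the shoelace formula. First the cross-terms c_i = x_i·y_{i+1} − x_{i+1}·y_i:
  -12, 36, 116, -43  ⇒  2A = 97, A = 48.5.
Then Σ (y_i + y_{i+1})·c_i = -1050, so ȳ = -1050 / (6·48.5) = -350/97.

-350/97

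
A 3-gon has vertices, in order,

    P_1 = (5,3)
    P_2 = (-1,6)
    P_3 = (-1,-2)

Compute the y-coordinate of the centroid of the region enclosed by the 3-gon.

7/3

Apply Gauss's area formula. First the cross-terms c_i = x_i·y_{i+1} − x_{i+1}·y_i:
  33, 8, 7  ⇒  2A = 48, A = 24.
Then Σ (y_i + y_{i+1})·c_i = 336, so ȳ = 336 / (6·24) = 7/3.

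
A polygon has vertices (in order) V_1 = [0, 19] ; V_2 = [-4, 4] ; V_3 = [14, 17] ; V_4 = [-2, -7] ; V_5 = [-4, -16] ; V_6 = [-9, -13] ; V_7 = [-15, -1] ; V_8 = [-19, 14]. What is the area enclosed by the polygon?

Apply the surveyor's formula: 2A = Σ (x_i·y_{i+1} − x_{i+1}·y_i), indices taken mod 8.
Cross-terms: 76, -124, -64, 4, -92, -186, -229, -361  ⇒  Σ = -976
Area = |Σ|/2 = 488.

488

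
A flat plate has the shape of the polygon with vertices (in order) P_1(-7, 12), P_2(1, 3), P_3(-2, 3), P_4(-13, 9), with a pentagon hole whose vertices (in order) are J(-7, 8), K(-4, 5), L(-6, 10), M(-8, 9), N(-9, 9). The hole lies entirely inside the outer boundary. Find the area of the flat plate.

Outer boundary:
Apply the shoelace formula: 2A = Σ (x_i·y_{i+1} − x_{i+1}·y_i), indices taken mod 4.
Σ = (-33) + (9) + (21) + (-93) = -96
Area = |Σ|/2 = 48.
Hole:
Apply Gauss's area formula: 2A = Σ (x_i·y_{i+1} − x_{i+1}·y_i), indices taken mod 5.
J→K: (-7)(5) − (-4)(8) = -3
K→L: (-4)(10) − (-6)(5) = -10
L→M: (-6)(9) − (-8)(10) = 26
M→N: (-8)(9) − (-9)(9) = 9
N→J: (-9)(8) − (-7)(9) = -9
Σ = 13
Area = |Σ|/2 = 6.5.
Net area = 48 − 6.5 = 41.5.

41.5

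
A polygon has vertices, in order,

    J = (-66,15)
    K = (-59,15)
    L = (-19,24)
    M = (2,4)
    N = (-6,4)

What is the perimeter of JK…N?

|JK| = √((7)² + (0)²) = √49 = 7
|KL| = √((40)² + (9)²) = √1681 = 41
|LM| = √((21)² + (-20)²) = √841 = 29
|MN| = √((-8)² + (0)²) = √64 = 8
|NJ| = √((-60)² + (11)²) = √3721 = 61
Perimeter = 7 + 41 + 29 + 8 + 61 = 146.

146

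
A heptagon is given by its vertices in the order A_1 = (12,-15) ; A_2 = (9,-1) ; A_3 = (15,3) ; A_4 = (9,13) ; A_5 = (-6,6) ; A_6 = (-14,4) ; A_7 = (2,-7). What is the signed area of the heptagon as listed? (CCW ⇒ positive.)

Apply the surveyor's formula: 2A = Σ (x_i·y_{i+1} − x_{i+1}·y_i), indices taken mod 7.
A_1→A_2: (12)(-1) − (9)(-15) = 123
A_2→A_3: (9)(3) − (15)(-1) = 42
A_3→A_4: (15)(13) − (9)(3) = 168
A_4→A_5: (9)(6) − (-6)(13) = 132
A_5→A_6: (-6)(4) − (-14)(6) = 60
A_6→A_7: (-14)(-7) − (2)(4) = 90
A_7→A_1: (2)(-15) − (12)(-7) = 54
Σ = 669
Signed area = Σ/2 = 334.5 (positive ⇒ counter-clockwise traversal).

334.5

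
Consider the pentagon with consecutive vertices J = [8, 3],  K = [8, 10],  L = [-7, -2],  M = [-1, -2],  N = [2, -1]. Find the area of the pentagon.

70.5

J→K: (8)(10) − (8)(3) = 56
K→L: (8)(-2) − (-7)(10) = 54
L→M: (-7)(-2) − (-1)(-2) = 12
M→N: (-1)(-1) − (2)(-2) = 5
N→J: (2)(3) − (8)(-1) = 14
Σ = 141
Area = |Σ|/2 = 70.5.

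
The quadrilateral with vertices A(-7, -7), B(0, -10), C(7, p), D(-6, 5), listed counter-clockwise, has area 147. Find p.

7

The doubled signed area Σ (x_i y_{i+1} − x_{i+1} y_i) is linear in p.
With p=0 it equals 252; the coefficient of p is 6 (from the two edges through C).
So 6·p + 252 = 2·147 = 294 ⇒ p = 7.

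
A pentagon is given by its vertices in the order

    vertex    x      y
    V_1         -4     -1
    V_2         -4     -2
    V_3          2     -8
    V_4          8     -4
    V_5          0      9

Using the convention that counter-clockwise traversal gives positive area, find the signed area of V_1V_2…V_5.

Apply Gauss's area formula: 2A = Σ (x_i·y_{i+1} − x_{i+1}·y_i), indices taken mod 5.
Σ = (4) + (36) + (56) + (72) + (36) = 204
Signed area = Σ/2 = 102 (positive ⇒ counter-clockwise traversal).

102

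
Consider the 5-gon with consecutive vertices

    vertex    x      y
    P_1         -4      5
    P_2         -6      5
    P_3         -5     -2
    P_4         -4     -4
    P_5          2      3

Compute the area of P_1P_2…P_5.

Apply Gauss's area formula: 2A = Σ (x_i·y_{i+1} − x_{i+1}·y_i), indices taken mod 5.
Σ = (10) + (37) + (12) + (-4) + (22) = 77
Area = |Σ|/2 = 38.5.

38.5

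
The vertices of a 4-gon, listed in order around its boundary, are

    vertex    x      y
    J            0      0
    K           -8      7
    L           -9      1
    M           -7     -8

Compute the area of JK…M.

Apply the surveyor's formula: 2A = Σ (x_i·y_{i+1} − x_{i+1}·y_i), indices taken mod 4.
Σ = (0) + (55) + (79) + (0) = 134
Area = |Σ|/2 = 67.

67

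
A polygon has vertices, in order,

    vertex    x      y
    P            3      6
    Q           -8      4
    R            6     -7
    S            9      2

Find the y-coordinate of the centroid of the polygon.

171/215

Apply Gauss's area formula. First the cross-terms c_i = x_i·y_{i+1} − x_{i+1}·y_i:
  60, 32, 75, 48  ⇒  2A = 215, A = 107.5.
Then Σ (y_i + y_{i+1})·c_i = 513, so ȳ = 513 / (6·107.5) = 171/215.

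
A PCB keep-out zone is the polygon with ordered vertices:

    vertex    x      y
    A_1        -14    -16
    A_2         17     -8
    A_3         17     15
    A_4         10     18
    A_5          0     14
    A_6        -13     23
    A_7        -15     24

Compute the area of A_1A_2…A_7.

Cross-terms: 384, 391, 156, 140, 182, 33, 576  ⇒  Σ = 1862
Area = |Σ|/2 = 931.

931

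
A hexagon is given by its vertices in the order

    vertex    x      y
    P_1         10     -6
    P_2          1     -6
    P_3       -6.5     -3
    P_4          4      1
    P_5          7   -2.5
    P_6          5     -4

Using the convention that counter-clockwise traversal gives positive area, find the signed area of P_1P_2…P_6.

-56.5

Apply the surveyor's formula: 2A = Σ (x_i·y_{i+1} − x_{i+1}·y_i), indices taken mod 6.
P_1→P_2: (10)(-6) − (1)(-6) = -54
P_2→P_3: (1)(-3) − (-6.5)(-6) = -42
P_3→P_4: (-6.5)(1) − (4)(-3) = 5.5
P_4→P_5: (4)(-2.5) − (7)(1) = -17
P_5→P_6: (7)(-4) − (5)(-2.5) = -15.5
P_6→P_1: (5)(-6) − (10)(-4) = 10
Σ = -113
Signed area = Σ/2 = -56.5 (negative ⇒ clockwise traversal).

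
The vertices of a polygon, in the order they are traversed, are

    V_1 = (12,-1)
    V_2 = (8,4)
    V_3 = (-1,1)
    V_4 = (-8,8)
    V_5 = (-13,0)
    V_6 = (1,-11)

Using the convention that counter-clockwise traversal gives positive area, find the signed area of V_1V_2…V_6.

223

Apply the shoelace formula: 2A = Σ (x_i·y_{i+1} − x_{i+1}·y_i), indices taken mod 6.
Σ = (56) + (12) + (0) + (104) + (143) + (131) = 446
Signed area = Σ/2 = 223 (positive ⇒ counter-clockwise traversal).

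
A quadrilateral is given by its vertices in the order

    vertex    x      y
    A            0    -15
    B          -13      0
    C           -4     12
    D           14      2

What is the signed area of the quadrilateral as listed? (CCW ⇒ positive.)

Σ = (-195) + (-156) + (-176) + (-210) = -737
Signed area = Σ/2 = -368.5 (negative ⇒ clockwise traversal).

-368.5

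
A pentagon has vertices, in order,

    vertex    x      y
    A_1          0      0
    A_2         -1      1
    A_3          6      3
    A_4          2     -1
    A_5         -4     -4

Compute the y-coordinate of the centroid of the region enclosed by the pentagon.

Apply the shoelace (surveyor's) formula. First the cross-terms c_i = x_i·y_{i+1} − x_{i+1}·y_i:
  0, -9, -12, -12, 0  ⇒  2A = -33, A = -16.5.
Then Σ (y_i + y_{i+1})·c_i = 0, so ȳ = 0 / (6·(-16.5)) = 0.

0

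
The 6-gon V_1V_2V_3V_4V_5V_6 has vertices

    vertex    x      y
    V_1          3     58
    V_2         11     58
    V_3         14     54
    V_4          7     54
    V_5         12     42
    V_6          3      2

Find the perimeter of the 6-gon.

130

|V_1V_2| = √((8)² + (0)²) = √64 = 8
|V_2V_3| = √((3)² + (-4)²) = √25 = 5
|V_3V_4| = √((-7)² + (0)²) = √49 = 7
|V_4V_5| = √((5)² + (-12)²) = √169 = 13
|V_5V_6| = √((-9)² + (-40)²) = √1681 = 41
|V_6V_1| = √((0)² + (56)²) = √3136 = 56
Perimeter = 8 + 5 + 7 + 13 + 41 + 56 = 130.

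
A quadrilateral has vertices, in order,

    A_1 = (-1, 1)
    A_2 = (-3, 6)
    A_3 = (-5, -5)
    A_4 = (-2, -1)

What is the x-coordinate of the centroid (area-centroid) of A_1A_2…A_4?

-152/51

Apply the shoelace (surveyor's) formula. First the cross-terms c_i = x_i·y_{i+1} − x_{i+1}·y_i:
  -3, 45, -5, -3  ⇒  2A = 34, A = 17.
Then Σ (x_i + x_{i+1})·c_i = -304, so x̄ = -304 / (6·17) = -152/51.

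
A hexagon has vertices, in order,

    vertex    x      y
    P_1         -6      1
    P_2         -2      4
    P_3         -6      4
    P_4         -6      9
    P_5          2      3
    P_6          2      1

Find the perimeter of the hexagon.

34

|P_1P_2| = √((4)² + (3)²) = √25 = 5
|P_2P_3| = √((-4)² + (0)²) = √16 = 4
|P_3P_4| = √((0)² + (5)²) = √25 = 5
|P_4P_5| = √((8)² + (-6)²) = √100 = 10
|P_5P_6| = √((0)² + (-2)²) = √4 = 2
|P_6P_1| = √((-8)² + (0)²) = √64 = 8
Perimeter = 5 + 4 + 5 + 10 + 2 + 8 = 34.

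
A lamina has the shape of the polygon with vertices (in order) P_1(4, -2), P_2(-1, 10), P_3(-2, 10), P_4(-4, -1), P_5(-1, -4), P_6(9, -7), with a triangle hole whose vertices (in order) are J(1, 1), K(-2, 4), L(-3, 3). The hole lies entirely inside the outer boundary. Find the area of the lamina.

76

Outer boundary:
Apply the surveyor's formula: 2A = Σ (x_i·y_{i+1} − x_{i+1}·y_i), indices taken mod 6.
Σ = (38) + (10) + (42) + (15) + (43) + (10) = 158
Area = |Σ|/2 = 79.
Hole:
Apply the shoelace formula: 2A = Σ (x_i·y_{i+1} − x_{i+1}·y_i), indices taken mod 3.
J→K: (1)(4) − (-2)(1) = 6
K→L: (-2)(3) − (-3)(4) = 6
L→J: (-3)(1) − (1)(3) = -6
Σ = 6
Area = |Σ|/2 = 3.
Net area = 79 − 3 = 76.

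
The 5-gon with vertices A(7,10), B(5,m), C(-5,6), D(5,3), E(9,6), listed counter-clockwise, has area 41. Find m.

The doubled signed area Σ (x_i y_{i+1} − x_{i+1} y_i) is linear in m.
With m=0 it equals -14; the coefficient of m is 12 (from the two edges through B).
So 12·m + -14 = 2·41 = 82 ⇒ m = 8.

8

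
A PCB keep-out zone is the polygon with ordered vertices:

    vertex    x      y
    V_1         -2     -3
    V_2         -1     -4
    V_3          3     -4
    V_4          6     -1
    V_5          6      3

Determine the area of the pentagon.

V_1→V_2: (-2)(-4) − (-1)(-3) = 5
V_2→V_3: (-1)(-4) − (3)(-4) = 16
V_3→V_4: (3)(-1) − (6)(-4) = 21
V_4→V_5: (6)(3) − (6)(-1) = 24
V_5→V_1: (6)(-3) − (-2)(3) = -12
Σ = 54
Area = |Σ|/2 = 27.

27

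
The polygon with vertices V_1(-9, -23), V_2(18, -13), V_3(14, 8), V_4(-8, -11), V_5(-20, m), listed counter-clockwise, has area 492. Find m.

-23

The doubled signed area Σ (x_i y_{i+1} − x_{i+1} y_i) is linear in m.
With m=0 it equals 1007; the coefficient of m is 1 (from the two edges through V_5).
So 1·m + 1007 = 2·492 = 984 ⇒ m = -23.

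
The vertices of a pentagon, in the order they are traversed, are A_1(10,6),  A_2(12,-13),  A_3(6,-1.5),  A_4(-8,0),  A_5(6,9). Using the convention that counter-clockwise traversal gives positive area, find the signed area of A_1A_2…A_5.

Apply the surveyor's formula: 2A = Σ (x_i·y_{i+1} − x_{i+1}·y_i), indices taken mod 5.
Σ = (-202) + (60) + (-12) + (-72) + (-54) = -280
Signed area = Σ/2 = -140 (negative ⇒ clockwise traversal).

-140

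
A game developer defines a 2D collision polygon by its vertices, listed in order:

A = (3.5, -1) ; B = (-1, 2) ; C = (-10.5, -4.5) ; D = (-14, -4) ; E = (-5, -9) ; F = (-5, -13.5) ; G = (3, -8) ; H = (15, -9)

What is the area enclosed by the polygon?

Apply Gauss's area formula: 2A = Σ (x_i·y_{i+1} − x_{i+1}·y_i), indices taken mod 8.
Cross-terms: 6, 25.5, -21, 106, 22.5, 80.5, 93, 16.5  ⇒  Σ = 329
Area = |Σ|/2 = 164.5.

164.5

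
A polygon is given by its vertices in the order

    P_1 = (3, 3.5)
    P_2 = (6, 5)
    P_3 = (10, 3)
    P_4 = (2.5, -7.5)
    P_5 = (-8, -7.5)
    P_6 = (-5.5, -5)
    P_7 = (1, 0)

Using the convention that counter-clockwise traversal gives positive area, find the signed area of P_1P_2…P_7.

-96

Σ = (-6) + (-32) + (-82.5) + (-78.75) + (-1.25) + (5) + (3.5) = -192
Signed area = Σ/2 = -96 (negative ⇒ clockwise traversal).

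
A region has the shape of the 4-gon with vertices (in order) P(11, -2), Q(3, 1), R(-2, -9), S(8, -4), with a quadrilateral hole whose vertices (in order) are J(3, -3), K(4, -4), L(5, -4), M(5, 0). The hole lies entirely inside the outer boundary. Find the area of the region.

Outer boundary:
Σ = (17) + (-25) + (80) + (28) = 100
Area = |Σ|/2 = 50.
Hole:
Apply the surveyor's formula: 2A = Σ (x_i·y_{i+1} − x_{i+1}·y_i), indices taken mod 4.
Cross-terms: 0, 4, 20, -15  ⇒  Σ = 9
Area = |Σ|/2 = 4.5.
Net area = 50 − 4.5 = 45.5.

45.5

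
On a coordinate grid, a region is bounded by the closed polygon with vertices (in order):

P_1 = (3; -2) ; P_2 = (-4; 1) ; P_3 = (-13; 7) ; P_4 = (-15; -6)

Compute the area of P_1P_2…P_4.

105.5

Cross-terms: -5, -15, 183, 48  ⇒  Σ = 211
Area = |Σ|/2 = 105.5.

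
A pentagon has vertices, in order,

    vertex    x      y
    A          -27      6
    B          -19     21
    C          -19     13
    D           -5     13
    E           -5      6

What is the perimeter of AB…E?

68

|AB| = √((8)² + (15)²) = √289 = 17
|BC| = √((0)² + (-8)²) = √64 = 8
|CD| = √((14)² + (0)²) = √196 = 14
|DE| = √((0)² + (-7)²) = √49 = 7
|EA| = √((-22)² + (0)²) = √484 = 22
Perimeter = 17 + 8 + 14 + 7 + 22 = 68.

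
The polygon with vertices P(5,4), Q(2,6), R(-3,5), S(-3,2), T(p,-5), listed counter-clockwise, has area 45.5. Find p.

The doubled signed area Σ (x_i y_{i+1} − x_{i+1} y_i) is linear in p.
With p=0 it equals 99; the coefficient of p is 2 (from the two edges through T).
So 2·p + 99 = 2·45.5 = 91 ⇒ p = -4.

-4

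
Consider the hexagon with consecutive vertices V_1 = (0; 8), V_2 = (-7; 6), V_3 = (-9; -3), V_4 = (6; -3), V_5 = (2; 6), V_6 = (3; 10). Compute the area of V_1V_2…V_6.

Σ = (56) + (75) + (45) + (42) + (2) + (24) = 244
Area = |Σ|/2 = 122.

122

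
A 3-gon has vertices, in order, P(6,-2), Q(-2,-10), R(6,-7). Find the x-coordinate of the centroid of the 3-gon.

10/3

Apply the shoelace formula. First the cross-terms c_i = x_i·y_{i+1} − x_{i+1}·y_i:
  -64, 74, 30  ⇒  2A = 40, A = 20.
Then Σ (x_i + x_{i+1})·c_i = 400, so x̄ = 400 / (6·20) = 10/3.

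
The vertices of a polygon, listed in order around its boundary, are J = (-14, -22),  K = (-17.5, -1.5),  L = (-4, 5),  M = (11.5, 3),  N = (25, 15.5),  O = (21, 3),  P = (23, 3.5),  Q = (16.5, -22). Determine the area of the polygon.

952.25

J→K: (-14)(-1.5) − (-17.5)(-22) = -364
K→L: (-17.5)(5) − (-4)(-1.5) = -93.5
L→M: (-4)(3) − (11.5)(5) = -69.5
M→N: (11.5)(15.5) − (25)(3) = 103.25
N→O: (25)(3) − (21)(15.5) = -250.5
O→P: (21)(3.5) − (23)(3) = 4.5
P→Q: (23)(-22) − (16.5)(3.5) = -563.75
Q→J: (16.5)(-22) − (-14)(-22) = -671
Σ = -1904.5
Area = |Σ|/2 = 952.25.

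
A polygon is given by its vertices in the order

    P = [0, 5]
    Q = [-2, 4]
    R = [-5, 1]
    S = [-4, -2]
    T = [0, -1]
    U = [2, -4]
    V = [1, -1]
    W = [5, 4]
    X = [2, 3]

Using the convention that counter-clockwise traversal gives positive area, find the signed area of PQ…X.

38

Cross-terms: 10, 18, 14, 4, 2, 2, 9, 7, 10  ⇒  Σ = 76
Signed area = Σ/2 = 38 (positive ⇒ counter-clockwise traversal).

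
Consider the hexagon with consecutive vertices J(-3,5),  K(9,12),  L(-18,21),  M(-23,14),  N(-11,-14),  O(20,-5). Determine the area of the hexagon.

Apply Gauss's area formula: 2A = Σ (x_i·y_{i+1} − x_{i+1}·y_i), indices taken mod 6.
Cross-terms: -81, 405, 231, 476, 335, 85  ⇒  Σ = 1451
Area = |Σ|/2 = 725.5.

725.5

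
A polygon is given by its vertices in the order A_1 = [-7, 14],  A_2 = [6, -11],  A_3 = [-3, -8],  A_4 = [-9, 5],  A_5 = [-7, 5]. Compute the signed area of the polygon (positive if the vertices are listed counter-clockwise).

Cross-terms: -7, -81, -87, -10, -63  ⇒  Σ = -248
Signed area = Σ/2 = -124 (negative ⇒ clockwise traversal).

-124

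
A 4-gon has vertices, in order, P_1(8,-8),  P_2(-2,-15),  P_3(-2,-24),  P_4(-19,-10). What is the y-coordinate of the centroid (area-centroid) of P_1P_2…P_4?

Apply the surveyor's formula. First the cross-terms c_i = x_i·y_{i+1} − x_{i+1}·y_i:
  -136, 18, -436, 232  ⇒  2A = -322, A = -161.
Then Σ (y_i + y_{i+1})·c_i = 13074, so ȳ = 13074 / (6·(-161)) = -2179/161.

-2179/161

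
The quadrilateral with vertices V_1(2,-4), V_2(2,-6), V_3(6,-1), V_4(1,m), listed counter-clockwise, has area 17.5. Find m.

2

The doubled signed area Σ (x_i y_{i+1} − x_{i+1} y_i) is linear in m.
With m=0 it equals 27; the coefficient of m is 4 (from the two edges through V_4).
So 4·m + 27 = 2·17.5 = 35 ⇒ m = 2.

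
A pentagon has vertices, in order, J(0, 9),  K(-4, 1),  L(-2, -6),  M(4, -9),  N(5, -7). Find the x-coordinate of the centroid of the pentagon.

27/83

Apply the surveyor's formula. First the cross-terms c_i = x_i·y_{i+1} − x_{i+1}·y_i:
  36, 26, 42, 17, 45  ⇒  2A = 166, A = 83.
Then Σ (x_i + x_{i+1})·c_i = 162, so x̄ = 162 / (6·83) = 27/83.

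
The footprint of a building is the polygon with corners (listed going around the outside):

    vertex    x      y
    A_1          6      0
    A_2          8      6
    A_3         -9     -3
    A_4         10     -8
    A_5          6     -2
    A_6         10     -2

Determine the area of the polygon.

108

Cross-terms: 36, 30, 102, 28, 8, 12  ⇒  Σ = 216
Area = |Σ|/2 = 108.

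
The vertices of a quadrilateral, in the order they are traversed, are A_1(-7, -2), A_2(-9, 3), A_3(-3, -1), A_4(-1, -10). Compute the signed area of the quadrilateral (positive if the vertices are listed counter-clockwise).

-30

Apply the surveyor's formula: 2A = Σ (x_i·y_{i+1} − x_{i+1}·y_i), indices taken mod 4.
Σ = (-39) + (18) + (29) + (-68) = -60
Signed area = Σ/2 = -30 (negative ⇒ clockwise traversal).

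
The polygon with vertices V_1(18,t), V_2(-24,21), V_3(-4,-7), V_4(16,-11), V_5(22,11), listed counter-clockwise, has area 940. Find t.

19

Write out the shoelace sum; only the two edges meeting at V_1 involve t:
2·Area = [(22·t − 18·11) + (18·21 − (-24)·t)] + 826
       = 46·t + 1006 = 1880
⇒ t = 19.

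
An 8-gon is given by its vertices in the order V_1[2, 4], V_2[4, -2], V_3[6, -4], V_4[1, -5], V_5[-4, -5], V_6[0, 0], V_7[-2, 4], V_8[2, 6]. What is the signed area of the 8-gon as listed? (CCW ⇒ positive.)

Apply the surveyor's formula: 2A = Σ (x_i·y_{i+1} − x_{i+1}·y_i), indices taken mod 8.
Σ = (-20) + (-4) + (-26) + (-25) + (0) + (0) + (-20) + (-4) = -99
Signed area = Σ/2 = -49.5 (negative ⇒ clockwise traversal).

-49.5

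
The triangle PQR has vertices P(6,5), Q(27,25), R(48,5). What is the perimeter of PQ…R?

100

|PQ| = √((21)² + (20)²) = √841 = 29
|QR| = √((21)² + (-20)²) = √841 = 29
|RP| = √((-42)² + (0)²) = √1764 = 42
Perimeter = 29 + 29 + 42 = 100.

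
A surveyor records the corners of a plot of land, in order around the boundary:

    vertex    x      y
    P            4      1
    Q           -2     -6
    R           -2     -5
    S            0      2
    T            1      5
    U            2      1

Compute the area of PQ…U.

20.5

Apply Gauss's area formula: 2A = Σ (x_i·y_{i+1} − x_{i+1}·y_i), indices taken mod 6.
P→Q: (4)(-6) − (-2)(1) = -22
Q→R: (-2)(-5) − (-2)(-6) = -2
R→S: (-2)(2) − (0)(-5) = -4
S→T: (0)(5) − (1)(2) = -2
T→U: (1)(1) − (2)(5) = -9
U→P: (2)(1) − (4)(1) = -2
Σ = -41
Area = |Σ|/2 = 20.5.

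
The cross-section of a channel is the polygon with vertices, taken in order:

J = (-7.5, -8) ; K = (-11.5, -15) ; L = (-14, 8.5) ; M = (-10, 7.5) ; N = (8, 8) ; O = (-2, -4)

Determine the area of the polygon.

238.625

Apply the shoelace (surveyor's) formula: 2A = Σ (x_i·y_{i+1} − x_{i+1}·y_i), indices taken mod 6.
Σ = (20.5) + (-307.75) + (-20) + (-140) + (-16) + (-14) = -477.25
Area = |Σ|/2 = 238.625.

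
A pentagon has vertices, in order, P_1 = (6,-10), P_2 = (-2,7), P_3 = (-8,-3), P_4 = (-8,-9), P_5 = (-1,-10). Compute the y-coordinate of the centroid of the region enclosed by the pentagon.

Apply the shoelace formula. First the cross-terms c_i = x_i·y_{i+1} − x_{i+1}·y_i:
  22, 62, 48, 71, 70  ⇒  2A = 273, A = 136.5.
Then Σ (y_i + y_{i+1})·c_i = -3143, so ȳ = -3143 / (6·136.5) = -449/117.

-449/117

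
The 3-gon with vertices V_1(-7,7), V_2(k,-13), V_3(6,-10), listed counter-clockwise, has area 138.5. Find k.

The doubled signed area Σ (x_i y_{i+1} − x_{i+1} y_i) is linear in k.
With k=0 it equals 141; the coefficient of k is -17 (from the two edges through V_2).
So -17·k + 141 = 2·138.5 = 277 ⇒ k = -8.

-8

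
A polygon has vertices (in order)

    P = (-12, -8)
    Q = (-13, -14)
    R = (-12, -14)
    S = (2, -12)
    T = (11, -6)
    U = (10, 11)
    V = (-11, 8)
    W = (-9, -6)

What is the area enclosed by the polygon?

Apply the shoelace formula: 2A = Σ (x_i·y_{i+1} − x_{i+1}·y_i), indices taken mod 8.
Σ = (64) + (14) + (172) + (120) + (181) + (201) + (138) + (0) = 890
Area = |Σ|/2 = 445.

445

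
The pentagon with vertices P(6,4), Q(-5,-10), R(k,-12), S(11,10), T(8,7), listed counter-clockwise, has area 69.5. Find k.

The doubled signed area Σ (x_i y_{i+1} − x_{i+1} y_i) is linear in k.
With k=0 it equals 139; the coefficient of k is 20 (from the two edges through R).
So 20·k + 139 = 2·69.5 = 139 ⇒ k = 0.

0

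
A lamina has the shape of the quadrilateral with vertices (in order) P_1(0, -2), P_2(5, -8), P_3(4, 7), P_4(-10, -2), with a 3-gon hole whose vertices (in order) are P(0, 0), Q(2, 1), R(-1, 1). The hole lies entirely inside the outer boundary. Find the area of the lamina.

Outer boundary:
Cross-terms: 10, 67, 62, 20  ⇒  Σ = 159
Area = |Σ|/2 = 79.5.
Hole:
Σ = (0) + (3) + (0) = 3
Area = |Σ|/2 = 1.5.
Net area = 79.5 − 1.5 = 78.

78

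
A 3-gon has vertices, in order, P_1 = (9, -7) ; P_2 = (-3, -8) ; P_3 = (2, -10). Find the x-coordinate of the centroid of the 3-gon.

8/3

Apply Gauss's area formula. First the cross-terms c_i = x_i·y_{i+1} − x_{i+1}·y_i:
  -93, 46, 76  ⇒  2A = 29, A = 14.5.
Then Σ (x_i + x_{i+1})·c_i = 232, so x̄ = 232 / (6·14.5) = 8/3.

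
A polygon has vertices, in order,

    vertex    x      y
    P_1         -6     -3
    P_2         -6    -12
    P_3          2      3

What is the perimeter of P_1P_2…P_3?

|P_1P_2| = √((0)² + (-9)²) = √81 = 9
|P_2P_3| = √((8)² + (15)²) = √289 = 17
|P_3P_1| = √((-8)² + (-6)²) = √100 = 10
Perimeter = 9 + 17 + 10 = 36.

36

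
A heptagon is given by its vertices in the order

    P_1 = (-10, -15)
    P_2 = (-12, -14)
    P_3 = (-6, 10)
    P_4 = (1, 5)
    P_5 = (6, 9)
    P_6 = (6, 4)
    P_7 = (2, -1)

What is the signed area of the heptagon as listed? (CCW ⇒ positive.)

-194.5

Cross-terms: -40, -204, -40, -21, -30, -14, -40  ⇒  Σ = -389
Signed area = Σ/2 = -194.5 (negative ⇒ clockwise traversal).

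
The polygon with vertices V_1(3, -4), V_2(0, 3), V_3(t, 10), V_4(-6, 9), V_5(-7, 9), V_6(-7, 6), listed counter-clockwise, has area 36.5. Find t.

The doubled signed area Σ (x_i y_{i+1} − x_{i+1} y_i) is linear in t.
With t=0 it equals 109; the coefficient of t is 6 (from the two edges through V_3).
So 6·t + 109 = 2·36.5 = 73 ⇒ t = -6.

-6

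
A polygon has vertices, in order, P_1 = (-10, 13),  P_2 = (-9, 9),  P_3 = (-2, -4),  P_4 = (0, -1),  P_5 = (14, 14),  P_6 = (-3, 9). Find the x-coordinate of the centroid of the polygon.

45/158

Apply Gauss's area formula. First the cross-terms c_i = x_i·y_{i+1} − x_{i+1}·y_i:
  27, 54, 2, 14, 168, 51  ⇒  2A = 316, A = 158.
Then Σ (x_i + x_{i+1})·c_i = 270, so x̄ = 270 / (6·158) = 45/158.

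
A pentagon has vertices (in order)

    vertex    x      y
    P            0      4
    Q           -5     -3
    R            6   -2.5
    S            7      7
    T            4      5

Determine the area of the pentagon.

66.5

Apply the shoelace formula: 2A = Σ (x_i·y_{i+1} − x_{i+1}·y_i), indices taken mod 5.
Σ = (20) + (30.5) + (59.5) + (7) + (16) = 133
Area = |Σ|/2 = 66.5.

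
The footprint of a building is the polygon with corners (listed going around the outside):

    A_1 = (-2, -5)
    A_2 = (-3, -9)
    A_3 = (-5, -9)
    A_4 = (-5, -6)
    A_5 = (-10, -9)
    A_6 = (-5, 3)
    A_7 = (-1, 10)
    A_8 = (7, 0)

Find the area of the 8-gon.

136

A_1→A_2: (-2)(-9) − (-3)(-5) = 3
A_2→A_3: (-3)(-9) − (-5)(-9) = -18
A_3→A_4: (-5)(-6) − (-5)(-9) = -15
A_4→A_5: (-5)(-9) − (-10)(-6) = -15
A_5→A_6: (-10)(3) − (-5)(-9) = -75
A_6→A_7: (-5)(10) − (-1)(3) = -47
A_7→A_8: (-1)(0) − (7)(10) = -70
A_8→A_1: (7)(-5) − (-2)(0) = -35
Σ = -272
Area = |Σ|/2 = 136.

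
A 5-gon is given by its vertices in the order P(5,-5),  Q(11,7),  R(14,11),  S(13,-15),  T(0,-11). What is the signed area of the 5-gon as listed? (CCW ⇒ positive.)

Σ = (90) + (23) + (-353) + (-143) + (55) = -328
Signed area = Σ/2 = -164 (negative ⇒ clockwise traversal).

-164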